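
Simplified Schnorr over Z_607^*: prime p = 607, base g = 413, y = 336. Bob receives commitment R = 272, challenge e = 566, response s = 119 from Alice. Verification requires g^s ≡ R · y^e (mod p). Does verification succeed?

g^s mod p:
413^119 mod 607 = 593
R · y^e mod p:
336^566 mod 607 = 330
272·330 = 89760 ≡ 531 (mod 607)
593 ≠ 531; the check fails.

fails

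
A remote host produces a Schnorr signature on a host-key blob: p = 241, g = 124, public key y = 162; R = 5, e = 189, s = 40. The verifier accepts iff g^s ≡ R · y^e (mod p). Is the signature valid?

valid

g^s mod p:
Squares mod 241: 124^1≡124, 124^2≡193, 124^4≡135, 124^8≡150, 124^16≡87, 124^32≡98
40 = 32 + 8, so 124^40 ≡ 98·150 ≡ 240 (mod 241)
R · y^e mod p:
Squares mod 241: 162^1≡162, 162^2≡216, 162^4≡143, 162^8≡205, 162^16≡91, 162^32≡87, 162^64≡98, 162^128≡205
189 = 128 + 32 + 16 + 8 + 4 + 1, so 162^189 ≡ 205·87·91·205·143·162 ≡ 48 (mod 241)
5·48 = 240 ≡ 240 (mod 241)
240 ≡ 240 (mod 241); signature holds.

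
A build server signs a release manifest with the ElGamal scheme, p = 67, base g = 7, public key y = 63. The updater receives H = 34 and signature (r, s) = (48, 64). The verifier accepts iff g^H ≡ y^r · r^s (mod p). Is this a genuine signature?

forged

Left side g^H mod p:
7^2 = 49
7^4 ≡ 49^2 = 2401 ≡ 56
7^8 ≡ 56^2 = 3136 ≡ 54
7^16 ≡ 54^2 = 2916 ≡ 35
7^32 ≡ 35^2 = 1225 ≡ 19
34 = 32 + 2, so 7^34 ≡ 19·49 ≡ 60 (mod 67)
Right side y^r · r^s mod p:
63^2 = 3969 ≡ 16
63^4 ≡ 16^2 = 256 ≡ 55
63^8 ≡ 55^2 = 3025 ≡ 10
63^16 ≡ 10^2 = 100 ≡ 33
63^32 ≡ 33^2 = 1089 ≡ 17
48 = 32 + 16, so 63^48 ≡ 17·33 ≡ 25 (mod 67)
48^2 = 2304 ≡ 26
48^4 ≡ 26^2 = 676 ≡ 6
48^8 ≡ 6^2 = 36
48^16 ≡ 36^2 = 1296 ≡ 23
48^32 ≡ 23^2 = 529 ≡ 60
48^64 ≡ 60^2 = 3600 ≡ 49
25·49 = 1225 ≡ 19 (mod 67)
60 ≠ 19, so verification fails.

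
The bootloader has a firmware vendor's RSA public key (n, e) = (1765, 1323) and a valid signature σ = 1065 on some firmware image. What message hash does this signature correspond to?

600

σ^2 ≡ 1065^2 = 1134225 ≡ 1095
σ^4 ≡ 1095^2 = 1199025 ≡ 590
σ^8 ≡ 590^2 = 348100 ≡ 395
σ^16 ≡ 395^2 = 156025 ≡ 705
σ^32 ≡ 705^2 = 497025 ≡ 1060
σ^64 ≡ 1060^2 = 1123600 ≡ 1060
σ^128 ≡ 1060^2 = 1123600 ≡ 1060
σ^256 ≡ 1060^2 = 1123600 ≡ 1060
σ^512 ≡ 1060^2 = 1123600 ≡ 1060
σ^1024 ≡ 1060^2 = 1123600 ≡ 1060
1323 = 1024 + 256 + 32 + 8 + 2 + 1, so σ^1323 ≡ 1060·1060·1060·395·1095·1065 ≡ 600 (mod 1765)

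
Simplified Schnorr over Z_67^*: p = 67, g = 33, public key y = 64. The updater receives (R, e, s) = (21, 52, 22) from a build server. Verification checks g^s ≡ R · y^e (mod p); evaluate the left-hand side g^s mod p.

33^22 mod 67 = 29

29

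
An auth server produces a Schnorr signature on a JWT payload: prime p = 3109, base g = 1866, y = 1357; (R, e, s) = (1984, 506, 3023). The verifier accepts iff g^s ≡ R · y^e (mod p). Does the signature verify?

g^s mod p:
1866^2 = 3481956 ≡ 2985
1866^4 ≡ 2985^2 = 8910225 ≡ 2940
1866^8 ≡ 2940^2 = 8643600 ≡ 580
1866^16 ≡ 580^2 = 336400 ≡ 628
1866^32 ≡ 628^2 = 394384 ≡ 2650
1866^64 ≡ 2650^2 = 7022500 ≡ 2378
1866^128 ≡ 2378^2 = 5654884 ≡ 2722
1866^256 ≡ 2722^2 = 7409284 ≡ 537
1866^512 ≡ 537^2 = 288369 ≡ 2341
1866^1024 ≡ 2341^2 = 5480281 ≡ 2223
1866^2048 ≡ 2223^2 = 4941729 ≡ 1528
3023 = 2048 + 512 + 256 + 128 + 64 + 8 + 4 + 2 + 1, so 1866^3023 ≡ 1528·2341·537·2722·2378·580·2940·2985·1866 ≡ 1022 (mod 3109)
R · y^e mod p:
1357^2 = 1841449 ≡ 921
1357^4 ≡ 921^2 = 848241 ≡ 2593
1357^8 ≡ 2593^2 = 6723649 ≡ 1991
1357^16 ≡ 1991^2 = 3964081 ≡ 106
1357^32 ≡ 106^2 = 11236 ≡ 1909
1357^64 ≡ 1909^2 = 3644281 ≡ 533
1357^128 ≡ 533^2 = 284089 ≡ 1170
1357^256 ≡ 1170^2 = 1368900 ≡ 940
506 = 256 + 128 + 64 + 32 + 16 + 8 + 2, so 1357^506 ≡ 940·1170·533·1909·106·1991·921 ≡ 643 (mod 3109)
1984·643 = 1275712 ≡ 1022 (mod 3109)
1022 ≡ 1022 (mod 3109); signature holds.

verifies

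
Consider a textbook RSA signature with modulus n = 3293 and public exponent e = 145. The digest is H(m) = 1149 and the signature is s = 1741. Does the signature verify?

verifies

Squares mod 3293: s^1≡1741, s^2≡1521, s^4≡1755, s^8≡1070, s^16≡2229, s^32≡2597, s^64≡345, s^128≡477
145 = 128 + 16 + 1, so s^145 ≡ 477·2229·1741 ≡ 1149 (mod 3293)
s^145 mod 3293 = 1149 matches H(m).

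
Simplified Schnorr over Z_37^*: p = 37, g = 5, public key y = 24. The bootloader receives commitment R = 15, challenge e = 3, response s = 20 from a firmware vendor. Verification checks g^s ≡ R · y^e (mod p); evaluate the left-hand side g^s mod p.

5^2 = 25
5^4 ≡ 25^2 = 625 ≡ 33
5^8 ≡ 33^2 = 1089 ≡ 16
5^16 ≡ 16^2 = 256 ≡ 34
20 = 16 + 4, so 5^20 ≡ 34·33 ≡ 12 (mod 37)

12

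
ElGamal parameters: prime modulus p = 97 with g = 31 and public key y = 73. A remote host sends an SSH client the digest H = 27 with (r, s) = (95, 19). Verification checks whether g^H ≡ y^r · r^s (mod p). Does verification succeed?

passes

Left side g^H mod p:
Squares mod 97: 31^1≡31, 31^2≡88, 31^4≡81, 31^8≡62, 31^16≡61
27 = 16 + 8 + 2 + 1, so 31^27 ≡ 61·62·88·31 ≡ 85 (mod 97)
Right side y^r · r^s mod p:
Squares mod 97: 73^1≡73, 73^2≡91, 73^4≡36, 73^8≡35, 73^16≡61, 73^32≡35, 73^64≡61
95 = 64 + 16 + 8 + 4 + 2 + 1, so 73^95 ≡ 61·61·35·36·91·73 ≡ 4 (mod 97)
Squares mod 97: 95^1≡95, 95^2≡4, 95^4≡16, 95^8≡62, 95^16≡61
19 = 16 + 2 + 1, so 95^19 ≡ 61·4·95 ≡ 94 (mod 97)
4·94 = 376 ≡ 85 (mod 97)
85 ≡ 85 (mod 97), so the signature is genuine.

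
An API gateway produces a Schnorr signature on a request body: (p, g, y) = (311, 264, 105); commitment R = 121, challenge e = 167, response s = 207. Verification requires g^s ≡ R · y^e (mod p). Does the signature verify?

g^s mod p:
264^2 = 69696 ≡ 32
264^4 ≡ 32^2 = 1024 ≡ 91
264^8 ≡ 91^2 = 8281 ≡ 195
264^16 ≡ 195^2 = 38025 ≡ 83
264^32 ≡ 83^2 = 6889 ≡ 47
264^64 ≡ 47^2 = 2209 ≡ 32
264^128 ≡ 32^2 = 1024 ≡ 91
207 = 128 + 64 + 8 + 4 + 2 + 1, so 264^207 ≡ 91·32·195·91·32·264 ≡ 171 (mod 311)
R · y^e mod p:
105^2 = 11025 ≡ 140
105^4 ≡ 140^2 = 19600 ≡ 7
105^8 ≡ 7^2 = 49
105^16 ≡ 49^2 = 2401 ≡ 224
105^32 ≡ 224^2 = 50176 ≡ 105
105^64 ≡ 105^2 = 11025 ≡ 140
105^128 ≡ 140^2 = 19600 ≡ 7
167 = 128 + 32 + 4 + 2 + 1, so 105^167 ≡ 7·105·7·140·105 ≡ 32 (mod 311)
121·32 = 3872 ≡ 140 (mod 311)
171 ≠ 140; the check fails.

does not verify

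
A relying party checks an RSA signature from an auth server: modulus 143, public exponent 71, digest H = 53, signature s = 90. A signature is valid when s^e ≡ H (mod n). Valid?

no

s^2 ≡ 90^2 = 8100 ≡ 92
s^4 ≡ 92^2 = 8464 ≡ 27
s^8 ≡ 27^2 = 729 ≡ 14
s^16 ≡ 14^2 = 196 ≡ 53
s^32 ≡ 53^2 = 2809 ≡ 92
s^64 ≡ 92^2 = 8464 ≡ 27
71 = 64 + 4 + 2 + 1, so s^71 ≡ 27·27·92·90 ≡ 90 (mod 143)
s^71 mod 143 = 90, but H = 53.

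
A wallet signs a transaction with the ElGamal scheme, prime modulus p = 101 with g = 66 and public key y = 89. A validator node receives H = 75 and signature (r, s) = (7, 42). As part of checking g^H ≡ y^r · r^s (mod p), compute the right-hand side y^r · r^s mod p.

10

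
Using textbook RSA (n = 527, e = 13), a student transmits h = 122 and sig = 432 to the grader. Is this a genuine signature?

forged

sig^13 mod 527 = 23
23 ≠ 122, so verification fails.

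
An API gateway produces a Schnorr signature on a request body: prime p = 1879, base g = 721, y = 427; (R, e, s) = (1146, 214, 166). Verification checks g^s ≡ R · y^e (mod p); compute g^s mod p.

1316

Squares mod 1879: 721^1≡721, 721^2≡1237, 721^4≡663, 721^8≡1762, 721^16≡536, 721^32≡1688, 721^64≡780, 721^128≡1483
166 = 128 + 32 + 4 + 2, so 721^166 ≡ 1483·1688·663·1237 ≡ 1316 (mod 1879)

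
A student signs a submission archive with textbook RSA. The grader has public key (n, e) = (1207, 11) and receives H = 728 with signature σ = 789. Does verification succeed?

σ^2 ≡ 789^2 = 622521 ≡ 916
σ^4 ≡ 916^2 = 839056 ≡ 191
σ^8 ≡ 191^2 = 36481 ≡ 271
11 = 8 + 2 + 1, so σ^11 ≡ 271·916·789 ≡ 728 (mod 1207)
σ^11 mod 1207 = 728 matches H.

passes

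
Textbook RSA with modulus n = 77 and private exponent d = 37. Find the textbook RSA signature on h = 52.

Squares mod 77: h^1≡52, h^2≡9, h^4≡4, h^8≡16, h^16≡25, h^32≡9
37 = 32 + 4 + 1, so h^37 ≡ 9·4·52 ≡ 24 (mod 77)

24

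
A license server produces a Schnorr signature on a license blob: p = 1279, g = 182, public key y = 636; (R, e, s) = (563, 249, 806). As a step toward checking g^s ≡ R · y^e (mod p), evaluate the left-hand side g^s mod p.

1141

182^2 = 33124 ≡ 1149
182^4 ≡ 1149^2 = 1320201 ≡ 273
182^8 ≡ 273^2 = 74529 ≡ 347
182^16 ≡ 347^2 = 120409 ≡ 183
182^32 ≡ 183^2 = 33489 ≡ 235
182^64 ≡ 235^2 = 55225 ≡ 228
182^128 ≡ 228^2 = 51984 ≡ 824
182^256 ≡ 824^2 = 678976 ≡ 1106
182^512 ≡ 1106^2 = 1223236 ≡ 512
806 = 512 + 256 + 32 + 4 + 2, so 182^806 ≡ 512·1106·235·273·1149 ≡ 1141 (mod 1279)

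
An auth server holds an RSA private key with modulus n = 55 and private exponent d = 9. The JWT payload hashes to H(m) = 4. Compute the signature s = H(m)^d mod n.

14

(H(m))^2 ≡ 4^2 = 16
(H(m))^4 ≡ 16^2 = 256 ≡ 36
(H(m))^8 ≡ 36^2 = 1296 ≡ 31
9 = 8 + 1, so (H(m))^9 ≡ 31·4 ≡ 14 (mod 55)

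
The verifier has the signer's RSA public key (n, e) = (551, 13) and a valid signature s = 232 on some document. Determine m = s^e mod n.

522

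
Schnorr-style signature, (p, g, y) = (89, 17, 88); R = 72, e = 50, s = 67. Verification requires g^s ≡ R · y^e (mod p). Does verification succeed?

g^s mod p:
17^67 mod 89 = 72
R · y^e mod p:
88^50 mod 89 = 1
72·1 = 72 ≡ 72 (mod 89)
72 ≡ 72 (mod 89); signature holds.

passes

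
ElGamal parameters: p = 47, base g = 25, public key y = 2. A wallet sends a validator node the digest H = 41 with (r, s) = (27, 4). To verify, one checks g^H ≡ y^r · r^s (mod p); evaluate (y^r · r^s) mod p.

2^2 = 4
2^4 ≡ 4^2 = 16
2^8 ≡ 16^2 = 256 ≡ 21
2^16 ≡ 21^2 = 441 ≡ 18
27 = 16 + 8 + 2 + 1, so 2^27 ≡ 18·21·4·2 ≡ 16 (mod 47)
27^2 = 729 ≡ 24
27^4 ≡ 24^2 = 576 ≡ 12
y^r · r^s ≡ 16·12 = 192 ≡ 4 (mod 47)

4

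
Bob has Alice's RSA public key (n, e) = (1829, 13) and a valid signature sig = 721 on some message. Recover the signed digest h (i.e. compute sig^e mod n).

sig^2 ≡ 721^2 = 519841 ≡ 405
sig^4 ≡ 405^2 = 164025 ≡ 1244
sig^8 ≡ 1244^2 = 1547536 ≡ 202
13 = 8 + 4 + 1, so sig^13 ≡ 202·1244·721 ≡ 1566 (mod 1829)

1566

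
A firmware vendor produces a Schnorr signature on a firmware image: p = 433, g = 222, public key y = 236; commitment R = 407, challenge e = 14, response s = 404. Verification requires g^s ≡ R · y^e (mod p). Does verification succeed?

passes

g^s mod p:
Squares mod 433: 222^1≡222, 222^2≡355, 222^4≡22, 222^8≡51, 222^16≡3, 222^32≡9, 222^64≡81, 222^128≡66, 222^256≡26
404 = 256 + 128 + 16 + 4, so 222^404 ≡ 26·66·3·22 ≡ 243 (mod 433)
R · y^e mod p:
Squares mod 433: 236^1≡236, 236^2≡272, 236^4≡374, 236^8≡17
14 = 8 + 4 + 2, so 236^14 ≡ 17·374·272 ≡ 407 (mod 433)
407·407 = 165649 ≡ 243 (mod 433)
243 ≡ 243 (mod 433); signature holds.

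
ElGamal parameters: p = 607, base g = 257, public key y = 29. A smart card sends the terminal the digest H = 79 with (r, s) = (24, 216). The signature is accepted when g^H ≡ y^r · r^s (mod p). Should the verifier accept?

Left side g^H mod p:
257^2 = 66049 ≡ 493
257^4 ≡ 493^2 = 243049 ≡ 249
257^8 ≡ 249^2 = 62001 ≡ 87
257^16 ≡ 87^2 = 7569 ≡ 285
257^32 ≡ 285^2 = 81225 ≡ 494
257^64 ≡ 494^2 = 244036 ≡ 22
79 = 64 + 8 + 4 + 2 + 1, so 257^79 ≡ 22·87·249·493·257 ≡ 433 (mod 607)
Right side y^r · r^s mod p:
29^2 = 841 ≡ 234
29^4 ≡ 234^2 = 54756 ≡ 126
29^8 ≡ 126^2 = 15876 ≡ 94
29^16 ≡ 94^2 = 8836 ≡ 338
24 = 16 + 8, so 29^24 ≡ 338·94 ≡ 208 (mod 607)
24^2 = 576
24^4 ≡ 576^2 = 331776 ≡ 354
24^8 ≡ 354^2 = 125316 ≡ 274
24^16 ≡ 274^2 = 75076 ≡ 415
24^32 ≡ 415^2 = 172225 ≡ 444
24^64 ≡ 444^2 = 197136 ≡ 468
24^128 ≡ 468^2 = 219024 ≡ 504
216 = 128 + 64 + 16 + 8, so 24^216 ≡ 504·468·415·274 ≡ 537 (mod 607)
208·537 = 111696 ≡ 8 (mod 607)
433 ≠ 8, so verification fails.

reject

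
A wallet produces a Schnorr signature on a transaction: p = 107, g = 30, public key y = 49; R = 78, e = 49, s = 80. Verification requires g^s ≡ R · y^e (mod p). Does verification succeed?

g^s mod p:
30^80 mod 107 = 64
R · y^e mod p:
49^49 mod 107 = 76
78·76 = 5928 ≡ 43 (mod 107)
64 ≠ 43; the check fails.

fails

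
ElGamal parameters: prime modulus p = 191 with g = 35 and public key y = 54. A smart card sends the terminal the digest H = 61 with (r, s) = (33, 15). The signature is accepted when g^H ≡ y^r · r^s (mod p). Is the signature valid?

Left side g^H mod p:
35^2 = 1225 ≡ 79
35^4 ≡ 79^2 = 6241 ≡ 129
35^8 ≡ 129^2 = 16641 ≡ 24
35^16 ≡ 24^2 = 576 ≡ 3
35^32 ≡ 3^2 = 9
61 = 32 + 16 + 8 + 4 + 1, so 35^61 ≡ 9·3·24·129·35 ≡ 173 (mod 191)
Right side y^r · r^s mod p:
54^2 = 2916 ≡ 51
54^4 ≡ 51^2 = 2601 ≡ 118
54^8 ≡ 118^2 = 13924 ≡ 172
54^16 ≡ 172^2 = 29584 ≡ 170
54^32 ≡ 170^2 = 28900 ≡ 59
33 = 32 + 1, so 54^33 ≡ 59·54 ≡ 130 (mod 191)
33^2 = 1089 ≡ 134
33^4 ≡ 134^2 = 17956 ≡ 2
33^8 ≡ 2^2 = 4
15 = 8 + 4 + 2 + 1, so 33^15 ≡ 4·2·134·33 ≡ 41 (mod 191)
130·41 = 5330 ≡ 173 (mod 191)
173 ≡ 173 (mod 191), so the signature is genuine.

valid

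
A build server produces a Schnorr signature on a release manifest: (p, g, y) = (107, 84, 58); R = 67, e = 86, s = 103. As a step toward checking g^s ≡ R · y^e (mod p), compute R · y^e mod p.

38

58^2 = 3364 ≡ 47
58^4 ≡ 47^2 = 2209 ≡ 69
58^8 ≡ 69^2 = 4761 ≡ 53
58^16 ≡ 53^2 = 2809 ≡ 27
58^32 ≡ 27^2 = 729 ≡ 87
58^64 ≡ 87^2 = 7569 ≡ 79
86 = 64 + 16 + 4 + 2, so 58^86 ≡ 79·27·69·47 ≡ 90 (mod 107)
R · y^e ≡ 67·90 = 6030 ≡ 38 (mod 107)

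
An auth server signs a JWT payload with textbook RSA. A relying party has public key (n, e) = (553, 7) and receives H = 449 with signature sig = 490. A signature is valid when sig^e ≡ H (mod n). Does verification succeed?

fails

sig^7 mod 553 = 329
The recovered value 329 does not match the digest 449.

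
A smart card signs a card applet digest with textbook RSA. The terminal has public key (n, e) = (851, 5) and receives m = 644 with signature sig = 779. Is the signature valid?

sig^2 ≡ 779^2 = 606841 ≡ 78
sig^4 ≡ 78^2 = 6084 ≡ 127
5 = 4 + 1, so sig^5 ≡ 127·779 ≡ 217 (mod 851)
The recovered value 217 does not match the digest 644.

invalid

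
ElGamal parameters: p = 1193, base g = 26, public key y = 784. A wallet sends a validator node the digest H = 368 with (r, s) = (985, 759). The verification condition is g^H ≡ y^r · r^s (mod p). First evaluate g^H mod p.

26^368 mod 1193 = 484

484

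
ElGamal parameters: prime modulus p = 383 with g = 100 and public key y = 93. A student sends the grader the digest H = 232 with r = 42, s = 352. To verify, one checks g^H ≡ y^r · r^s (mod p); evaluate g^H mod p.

186

100^2 = 10000 ≡ 42
100^4 ≡ 42^2 = 1764 ≡ 232
100^8 ≡ 232^2 = 53824 ≡ 204
100^16 ≡ 204^2 = 41616 ≡ 252
100^32 ≡ 252^2 = 63504 ≡ 309
100^64 ≡ 309^2 = 95481 ≡ 114
100^128 ≡ 114^2 = 12996 ≡ 357
232 = 128 + 64 + 32 + 8, so 100^232 ≡ 357·114·309·204 ≡ 186 (mod 383)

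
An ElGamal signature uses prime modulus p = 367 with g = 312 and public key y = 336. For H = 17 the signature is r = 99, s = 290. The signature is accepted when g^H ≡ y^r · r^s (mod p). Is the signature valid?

Left side g^H mod p:
312^2 = 97344 ≡ 89
312^4 ≡ 89^2 = 7921 ≡ 214
312^8 ≡ 214^2 = 45796 ≡ 288
312^16 ≡ 288^2 = 82944 ≡ 2
17 = 16 + 1, so 312^17 ≡ 2·312 ≡ 257 (mod 367)
Right side y^r · r^s mod p:
336^2 = 112896 ≡ 227
336^4 ≡ 227^2 = 51529 ≡ 149
336^8 ≡ 149^2 = 22201 ≡ 181
336^16 ≡ 181^2 = 32761 ≡ 98
336^32 ≡ 98^2 = 9604 ≡ 62
336^64 ≡ 62^2 = 3844 ≡ 174
99 = 64 + 32 + 2 + 1, so 336^99 ≡ 174·62·227·336 ≡ 262 (mod 367)
99^2 = 9801 ≡ 259
99^4 ≡ 259^2 = 67081 ≡ 287
99^8 ≡ 287^2 = 82369 ≡ 161
99^16 ≡ 161^2 = 25921 ≡ 231
99^32 ≡ 231^2 = 53361 ≡ 146
99^64 ≡ 146^2 = 21316 ≡ 30
99^128 ≡ 30^2 = 900 ≡ 166
99^256 ≡ 166^2 = 27556 ≡ 31
290 = 256 + 32 + 2, so 99^290 ≡ 31·146·259 ≡ 36 (mod 367)
262·36 = 9432 ≡ 257 (mod 367)
257 ≡ 257 (mod 367), so the signature is genuine.

valid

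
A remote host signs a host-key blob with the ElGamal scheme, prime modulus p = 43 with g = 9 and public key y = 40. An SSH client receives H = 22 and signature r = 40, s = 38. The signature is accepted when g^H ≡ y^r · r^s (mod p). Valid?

Left side g^H mod p:
Squares mod 43: 9^1≡9, 9^2≡38, 9^4≡25, 9^8≡23, 9^16≡13
22 = 16 + 4 + 2, so 9^22 ≡ 13·25·38 ≡ 9 (mod 43)
Right side y^r · r^s mod p:
Squares mod 43: 40^1≡40, 40^2≡9, 40^4≡38, 40^8≡25, 40^16≡23, 40^32≡13
40 = 32 + 8, so 40^40 ≡ 13·25 ≡ 24 (mod 43)
Squares mod 43: 40^1≡40, 40^2≡9, 40^4≡38, 40^8≡25, 40^16≡23, 40^32≡13
38 = 32 + 4 + 2, so 40^38 ≡ 13·38·9 ≡ 17 (mod 43)
24·17 = 408 ≡ 21 (mod 43)
9 ≠ 21, so verification fails.

no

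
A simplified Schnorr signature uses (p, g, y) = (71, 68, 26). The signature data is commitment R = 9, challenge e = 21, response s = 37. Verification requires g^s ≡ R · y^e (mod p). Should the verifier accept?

accept

g^s mod p:
Squares mod 71: 68^1≡68, 68^2≡9, 68^4≡10, 68^8≡29, 68^16≡60, 68^32≡50
37 = 32 + 4 + 1, so 68^37 ≡ 50·10·68 ≡ 62 (mod 71)
R · y^e mod p:
Squares mod 71: 26^1≡26, 26^2≡37, 26^4≡20, 26^8≡45, 26^16≡37
21 = 16 + 4 + 1, so 26^21 ≡ 37·20·26 ≡ 70 (mod 71)
9·70 = 630 ≡ 62 (mod 71)
62 ≡ 62 (mod 71); signature holds.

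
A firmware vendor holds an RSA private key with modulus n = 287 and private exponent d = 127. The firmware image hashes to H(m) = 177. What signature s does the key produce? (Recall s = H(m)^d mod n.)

149

(H(m))^2 ≡ 177^2 = 31329 ≡ 46
(H(m))^4 ≡ 46^2 = 2116 ≡ 107
(H(m))^8 ≡ 107^2 = 11449 ≡ 256
(H(m))^16 ≡ 256^2 = 65536 ≡ 100
(H(m))^32 ≡ 100^2 = 10000 ≡ 242
(H(m))^64 ≡ 242^2 = 58564 ≡ 16
127 = 64 + 32 + 16 + 8 + 4 + 2 + 1, so (H(m))^127 ≡ 16·242·100·256·107·46·177 ≡ 149 (mod 287)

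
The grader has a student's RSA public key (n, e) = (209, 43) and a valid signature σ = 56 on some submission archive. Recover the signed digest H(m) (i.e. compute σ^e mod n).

Squares mod 209: σ^1≡56, σ^2≡1, σ^4≡1, σ^8≡1, σ^16≡1, σ^32≡1
43 = 32 + 8 + 2 + 1, so σ^43 ≡ 1·1·1·56 ≡ 56 (mod 209)

56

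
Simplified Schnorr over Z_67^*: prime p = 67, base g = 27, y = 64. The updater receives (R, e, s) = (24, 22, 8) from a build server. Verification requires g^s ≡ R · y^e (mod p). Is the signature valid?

g^s mod p:
27^2 = 729 ≡ 59
27^4 ≡ 59^2 = 3481 ≡ 64
27^8 ≡ 64^2 = 4096 ≡ 9
R · y^e mod p:
64^2 = 4096 ≡ 9
64^4 ≡ 9^2 = 81 ≡ 14
64^8 ≡ 14^2 = 196 ≡ 62
64^16 ≡ 62^2 = 3844 ≡ 25
22 = 16 + 4 + 2, so 64^22 ≡ 25·14·9 ≡ 1 (mod 67)
24·1 = 24 ≡ 24 (mod 67)
9 ≠ 24; the check fails.

invalid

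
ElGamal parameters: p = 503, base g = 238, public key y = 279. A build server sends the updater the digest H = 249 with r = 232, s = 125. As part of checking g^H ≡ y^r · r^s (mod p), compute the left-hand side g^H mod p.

Squares mod 503: 238^1≡238, 238^2≡308, 238^4≡300, 238^8≡466, 238^16≡363, 238^32≡486, 238^64≡289, 238^128≡23
249 = 128 + 64 + 32 + 16 + 8 + 1, so 238^249 ≡ 23·289·486·363·466·238 ≡ 227 (mod 503)

227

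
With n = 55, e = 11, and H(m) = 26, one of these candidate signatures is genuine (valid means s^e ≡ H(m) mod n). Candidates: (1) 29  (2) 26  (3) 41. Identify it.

Candidate 1: Squares mod 55: 29^1≡29, 29^2≡16, 29^4≡36, 29^8≡31; 11 = 8 + 2 + 1, so 29^11 ≡ 31·16·29 ≡ 29 (mod 55)
Candidate 2: Squares mod 55: 26^1≡26, 26^2≡16, 26^4≡36, 26^8≡31; 11 = 8 + 2 + 1, so 26^11 ≡ 31·16·26 ≡ 26 (mod 55)
  → matches H(m) = 26
Candidate 3: Squares mod 55: 41^1≡41, 41^2≡31, 41^4≡26, 41^8≡16; 11 = 8 + 2 + 1, so 41^11 ≡ 16·31·41 ≡ 41 (mod 55)

2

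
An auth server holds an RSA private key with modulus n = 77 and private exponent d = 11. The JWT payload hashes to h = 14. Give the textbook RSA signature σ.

14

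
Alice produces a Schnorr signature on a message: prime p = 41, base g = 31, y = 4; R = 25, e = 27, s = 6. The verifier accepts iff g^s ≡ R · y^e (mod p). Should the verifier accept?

g^s mod p:
Squares mod 41: 31^1≡31, 31^2≡18, 31^4≡37
6 = 4 + 2, so 31^6 ≡ 37·18 ≡ 10 (mod 41)
R · y^e mod p:
Squares mod 41: 4^1≡4, 4^2≡16, 4^4≡10, 4^8≡18, 4^16≡37
27 = 16 + 8 + 2 + 1, so 4^27 ≡ 37·18·16·4 ≡ 25 (mod 41)
25·25 = 625 ≡ 10 (mod 41)
10 ≡ 10 (mod 41); signature holds.

accept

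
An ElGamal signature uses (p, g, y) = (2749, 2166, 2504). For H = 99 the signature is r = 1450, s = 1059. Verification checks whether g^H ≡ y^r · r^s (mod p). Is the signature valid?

invalid

Left side g^H mod p:
2166^2 = 4691556 ≡ 1762
2166^4 ≡ 1762^2 = 3104644 ≡ 1023
2166^8 ≡ 1023^2 = 1046529 ≡ 1909
2166^16 ≡ 1909^2 = 3644281 ≡ 1856
2166^32 ≡ 1856^2 = 3444736 ≡ 239
2166^64 ≡ 239^2 = 57121 ≡ 2141
99 = 64 + 32 + 2 + 1, so 2166^99 ≡ 2141·239·1762·2166 ≡ 673 (mod 2749)
Right side y^r · r^s mod p:
2504^2 = 6270016 ≡ 2296
2504^4 ≡ 2296^2 = 5271616 ≡ 1783
2504^8 ≡ 1783^2 = 3179089 ≡ 1245
2504^16 ≡ 1245^2 = 1550025 ≡ 2338
2504^32 ≡ 2338^2 = 5466244 ≡ 1232
2504^64 ≡ 1232^2 = 1517824 ≡ 376
2504^128 ≡ 376^2 = 141376 ≡ 1177
2504^256 ≡ 1177^2 = 1385329 ≡ 2582
2504^512 ≡ 2582^2 = 6666724 ≡ 399
2504^1024 ≡ 399^2 = 159201 ≡ 2508
1450 = 1024 + 256 + 128 + 32 + 8 + 2, so 2504^1450 ≡ 2508·2582·1177·1232·1245·2296 ≡ 1082 (mod 2749)
1450^2 = 2102500 ≡ 2264
1450^4 ≡ 2264^2 = 5125696 ≡ 1560
1450^8 ≡ 1560^2 = 2433600 ≡ 735
1450^16 ≡ 735^2 = 540225 ≡ 1421
1450^32 ≡ 1421^2 = 2019241 ≡ 1475
1450^64 ≡ 1475^2 = 2175625 ≡ 1166
1450^128 ≡ 1166^2 = 1359556 ≡ 1550
1450^256 ≡ 1550^2 = 2402500 ≡ 2623
1450^512 ≡ 2623^2 = 6880129 ≡ 2131
1450^1024 ≡ 2131^2 = 4541161 ≡ 2562
1059 = 1024 + 32 + 2 + 1, so 1450^1059 ≡ 2562·1475·2264·1450 ≡ 2133 (mod 2749)
1082·2133 = 2307906 ≡ 1495 (mod 2749)
673 ≠ 1495, so verification fails.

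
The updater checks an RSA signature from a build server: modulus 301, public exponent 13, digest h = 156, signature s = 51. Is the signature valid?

s^13 mod 301 = 156
156 = h, so the signature checks out.

valid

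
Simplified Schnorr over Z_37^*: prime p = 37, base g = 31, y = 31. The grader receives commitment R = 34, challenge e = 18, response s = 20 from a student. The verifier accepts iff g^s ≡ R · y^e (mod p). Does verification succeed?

g^s mod p:
31^2 = 961 ≡ 36
31^4 ≡ 36^2 = 1296 ≡ 1
31^8 ≡ 1^2 = 1
31^16 ≡ 1^2 = 1
20 = 16 + 4, so 31^20 ≡ 1·1 ≡ 1 (mod 37)
R · y^e mod p:
31^2 = 961 ≡ 36
31^4 ≡ 36^2 = 1296 ≡ 1
31^8 ≡ 1^2 = 1
31^16 ≡ 1^2 = 1
18 = 16 + 2, so 31^18 ≡ 1·36 ≡ 36 (mod 37)
34·36 = 1224 ≡ 3 (mod 37)
1 ≠ 3; the check fails.

fails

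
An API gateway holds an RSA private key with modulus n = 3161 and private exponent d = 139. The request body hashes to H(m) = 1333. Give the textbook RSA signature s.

405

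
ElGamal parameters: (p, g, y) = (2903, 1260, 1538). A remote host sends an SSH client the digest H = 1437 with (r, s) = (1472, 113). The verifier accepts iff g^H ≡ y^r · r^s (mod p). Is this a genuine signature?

forged

Left side g^H mod p:
Squares mod 2903: 1260^1≡1260, 1260^2≡2562, 1260^4≡161, 1260^8≡2697, 1260^16≡1794, 1260^32≡1912, 1260^64≡867, 1260^128≡2715, 1260^256≡508, 1260^512≡2600, 1260^1024≡1816
1437 = 1024 + 256 + 128 + 16 + 8 + 4 + 1, so 1260^1437 ≡ 1816·508·2715·1794·2697·161·1260 ≡ 1319 (mod 2903)
Right side y^r · r^s mod p:
Squares mod 2903: 1538^1≡1538, 1538^2≡2402, 1538^4≡1343, 1538^8≡886, 1538^16≡1186, 1538^32≡1544, 1538^64≡573, 1538^128≡290, 1538^256≡2816, 1538^512≡1763, 1538^1024≡1959
1472 = 1024 + 256 + 128 + 64, so 1538^1472 ≡ 1959·2816·290·573 ≡ 647 (mod 2903)
Squares mod 2903: 1472^1≡1472, 1472^2≡1146, 1472^4≡1160, 1472^8≡1511, 1472^16≡1363, 1472^32≡2752, 1472^64≡2480
113 = 64 + 32 + 16 + 1, so 1472^113 ≡ 2480·2752·1363·1472 ≡ 2541 (mod 2903)
647·2541 = 1644027 ≡ 929 (mod 2903)
1319 ≠ 929, so verification fails.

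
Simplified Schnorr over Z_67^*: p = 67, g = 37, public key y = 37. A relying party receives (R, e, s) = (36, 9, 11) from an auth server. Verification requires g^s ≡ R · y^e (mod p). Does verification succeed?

g^s mod p:
Squares mod 67: 37^1≡37, 37^2≡29, 37^4≡37, 37^8≡29
11 = 8 + 2 + 1, so 37^11 ≡ 29·29·37 ≡ 29 (mod 67)
R · y^e mod p:
Squares mod 67: 37^1≡37, 37^2≡29, 37^4≡37, 37^8≡29
9 = 8 + 1, so 37^9 ≡ 29·37 ≡ 1 (mod 67)
36·1 = 36 ≡ 36 (mod 67)
29 ≠ 36; the check fails.

fails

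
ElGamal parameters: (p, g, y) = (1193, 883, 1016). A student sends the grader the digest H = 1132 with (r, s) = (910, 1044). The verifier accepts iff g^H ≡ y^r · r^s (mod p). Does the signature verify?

Left side g^H mod p:
Squares mod 1193: 883^1≡883, 883^2≡660, 883^4≡155, 883^8≡165, 883^16≡979, 883^32≡462, 883^64≡1090, 883^128≡1065, 883^256≡875, 883^512≡912, 883^1024≡223
1132 = 1024 + 64 + 32 + 8 + 4, so 883^1132 ≡ 223·1090·462·165·155 ≡ 1122 (mod 1193)
Right side y^r · r^s mod p:
Squares mod 1193: 1016^1≡1016, 1016^2≡311, 1016^4≡88, 1016^8≡586, 1016^16≡1005, 1016^32≡747, 1016^64≡878, 1016^128≡206, 1016^256≡681, 1016^512≡877
910 = 512 + 256 + 128 + 8 + 4 + 2, so 1016^910 ≡ 877·681·206·586·88·311 ≡ 1005 (mod 1193)
Squares mod 1193: 910^1≡910, 910^2≡158, 910^4≡1104, 910^8≡763, 910^16≡1178, 910^32≡225, 910^64≡519, 910^128≡936, 910^256≡434, 910^512≡1055, 910^1024≡1149
1044 = 1024 + 16 + 4, so 910^1044 ≡ 1149·1178·1104 ≡ 910 (mod 1193)
1005·910 = 914550 ≡ 712 (mod 1193)
1122 ≠ 712, so verification fails.

does not verify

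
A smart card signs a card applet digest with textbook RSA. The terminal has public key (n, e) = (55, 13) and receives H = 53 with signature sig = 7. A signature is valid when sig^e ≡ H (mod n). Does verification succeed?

sig^2 ≡ 7^2 = 49
sig^4 ≡ 49^2 = 2401 ≡ 36
sig^8 ≡ 36^2 = 1296 ≡ 31
13 = 8 + 4 + 1, so sig^13 ≡ 31·36·7 ≡ 2 (mod 55)
2 ≠ 53, so verification fails.

fails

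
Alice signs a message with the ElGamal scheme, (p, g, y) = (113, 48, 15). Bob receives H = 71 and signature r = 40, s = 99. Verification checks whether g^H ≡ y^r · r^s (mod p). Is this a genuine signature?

forged

Left side g^H mod p:
48^2 = 2304 ≡ 44
48^4 ≡ 44^2 = 1936 ≡ 15
48^8 ≡ 15^2 = 225 ≡ 112
48^16 ≡ 112^2 = 12544 ≡ 1
48^32 ≡ 1^2 = 1
48^64 ≡ 1^2 = 1
71 = 64 + 4 + 2 + 1, so 48^71 ≡ 1·15·44·48 ≡ 40 (mod 113)
Right side y^r · r^s mod p:
15^2 = 225 ≡ 112
15^4 ≡ 112^2 = 12544 ≡ 1
15^8 ≡ 1^2 = 1
15^16 ≡ 1^2 = 1
15^32 ≡ 1^2 = 1
40 = 32 + 8, so 15^40 ≡ 1·1 ≡ 1 (mod 113)
40^2 = 1600 ≡ 18
40^4 ≡ 18^2 = 324 ≡ 98
40^8 ≡ 98^2 = 9604 ≡ 112
40^16 ≡ 112^2 = 12544 ≡ 1
40^32 ≡ 1^2 = 1
40^64 ≡ 1^2 = 1
99 = 64 + 32 + 2 + 1, so 40^99 ≡ 1·1·18·40 ≡ 42 (mod 113)
1·42 = 42 ≡ 42 (mod 113)
40 ≠ 42, so verification fails.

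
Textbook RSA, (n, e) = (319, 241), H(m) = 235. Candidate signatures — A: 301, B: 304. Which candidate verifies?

A

Candidate A: Squares mod 319: 301^1≡301, 301^2≡5, 301^4≡25, 301^8≡306, 301^16≡169, 301^32≡170, 301^64≡190, 301^128≡53; 241 = 128 + 64 + 32 + 16 + 1, so 301^241 ≡ 53·190·170·169·301 ≡ 235 (mod 319)
  → matches H(m) = 235
Candidate B: Squares mod 319: 304^1≡304, 304^2≡225, 304^4≡223, 304^8≡284, 304^16≡268, 304^32≡49, 304^64≡168, 304^128≡152; 241 = 128 + 64 + 32 + 16 + 1, so 304^241 ≡ 152·168·49·268·304 ≡ 40 (mod 319)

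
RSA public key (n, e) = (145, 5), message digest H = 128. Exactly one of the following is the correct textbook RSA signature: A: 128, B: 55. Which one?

A

Candidate A: 128^2 = 16384 ≡ 144; 128^4 ≡ 144^2 = 20736 ≡ 1; 5 = 4 + 1, so 128^5 ≡ 1·128 ≡ 128 (mod 145)
  → matches H = 128
Candidate B: 55^2 = 3025 ≡ 125; 55^4 ≡ 125^2 = 15625 ≡ 110; 5 = 4 + 1, so 55^5 ≡ 110·55 ≡ 105 (mod 145)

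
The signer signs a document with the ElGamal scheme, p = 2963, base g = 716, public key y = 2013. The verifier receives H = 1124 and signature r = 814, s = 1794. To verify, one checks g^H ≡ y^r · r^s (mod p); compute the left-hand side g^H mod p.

1262

716^2 = 512656 ≡ 57
716^4 ≡ 57^2 = 3249 ≡ 286
716^8 ≡ 286^2 = 81796 ≡ 1795
716^16 ≡ 1795^2 = 3222025 ≡ 1244
716^32 ≡ 1244^2 = 1547536 ≡ 850
716^64 ≡ 850^2 = 722500 ≡ 2491
716^128 ≡ 2491^2 = 6205081 ≡ 559
716^256 ≡ 559^2 = 312481 ≡ 1366
716^512 ≡ 1366^2 = 1865956 ≡ 2229
716^1024 ≡ 2229^2 = 4968441 ≡ 2453
1124 = 1024 + 64 + 32 + 4, so 716^1124 ≡ 2453·2491·850·286 ≡ 1262 (mod 2963)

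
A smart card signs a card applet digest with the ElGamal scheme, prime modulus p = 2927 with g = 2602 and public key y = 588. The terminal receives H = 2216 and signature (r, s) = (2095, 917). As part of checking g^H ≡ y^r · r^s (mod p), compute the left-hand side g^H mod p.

1296

2602^2 = 6770404 ≡ 253
2602^4 ≡ 253^2 = 64009 ≡ 2542
2602^8 ≡ 2542^2 = 6461764 ≡ 1875
2602^16 ≡ 1875^2 = 3515625 ≡ 298
2602^32 ≡ 298^2 = 88804 ≡ 994
2602^64 ≡ 994^2 = 988036 ≡ 1637
2602^128 ≡ 1637^2 = 2679769 ≡ 1564
2602^256 ≡ 1564^2 = 2446096 ≡ 2051
2602^512 ≡ 2051^2 = 4206601 ≡ 502
2602^1024 ≡ 502^2 = 252004 ≡ 282
2602^2048 ≡ 282^2 = 79524 ≡ 495
2216 = 2048 + 128 + 32 + 8, so 2602^2216 ≡ 495·1564·994·1875 ≡ 1296 (mod 2927)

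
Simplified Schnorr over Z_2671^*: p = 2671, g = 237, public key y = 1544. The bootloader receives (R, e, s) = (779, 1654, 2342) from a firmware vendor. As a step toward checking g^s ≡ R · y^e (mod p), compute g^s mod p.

237^2342 mod 2671 = 1029

1029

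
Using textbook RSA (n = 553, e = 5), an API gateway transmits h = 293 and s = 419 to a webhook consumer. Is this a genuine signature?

Squares mod 553: s^1≡419, s^2≡260, s^4≡134
5 = 4 + 1, so s^5 ≡ 134·419 ≡ 293 (mod 553)
s^5 mod 553 = 293 matches h.

genuine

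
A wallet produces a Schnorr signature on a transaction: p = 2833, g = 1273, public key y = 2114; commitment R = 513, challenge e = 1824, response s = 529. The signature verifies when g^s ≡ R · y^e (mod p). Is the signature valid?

g^s mod p:
Squares mod 2833: 1273^1≡1273, 1273^2≡53, 1273^4≡2809, 1273^8≡576, 1273^16≡315, 1273^32≡70, 1273^64≡2067, 1273^128≡325, 1273^256≡804, 1273^512≡492
529 = 512 + 16 + 1, so 1273^529 ≡ 492·315·1273 ≡ 2253 (mod 2833)
R · y^e mod p:
Squares mod 2833: 2114^1≡2114, 2114^2≡1355, 2114^4≡241, 2114^8≡1421, 2114^16≡2145, 2114^32≡233, 2114^64≡462, 2114^128≡969, 2114^256≡1238, 2114^512≡2824, 2114^1024≡81
1824 = 1024 + 512 + 256 + 32, so 2114^1824 ≡ 81·2824·1238·233 ≡ 2125 (mod 2833)
513·2125 = 1090125 ≡ 2253 (mod 2833)
2253 ≡ 2253 (mod 2833); signature holds.

valid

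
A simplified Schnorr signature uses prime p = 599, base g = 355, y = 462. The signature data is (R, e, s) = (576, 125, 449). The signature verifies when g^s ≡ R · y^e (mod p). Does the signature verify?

does not verify

g^s mod p:
355^449 mod 599 = 154
R · y^e mod p:
462^125 mod 599 = 510
576·510 = 293760 ≡ 250 (mod 599)
154 ≠ 250; the check fails.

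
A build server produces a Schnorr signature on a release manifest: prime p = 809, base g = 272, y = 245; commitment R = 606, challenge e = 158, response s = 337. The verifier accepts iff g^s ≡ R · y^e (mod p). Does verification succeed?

g^s mod p:
272^2 = 73984 ≡ 365
272^4 ≡ 365^2 = 133225 ≡ 549
272^8 ≡ 549^2 = 301401 ≡ 453
272^16 ≡ 453^2 = 205209 ≡ 532
272^32 ≡ 532^2 = 283024 ≡ 683
272^64 ≡ 683^2 = 466489 ≡ 505
272^128 ≡ 505^2 = 255025 ≡ 190
272^256 ≡ 190^2 = 36100 ≡ 504
337 = 256 + 64 + 16 + 1, so 272^337 ≡ 504·505·532·272 ≡ 536 (mod 809)
R · y^e mod p:
245^2 = 60025 ≡ 159
245^4 ≡ 159^2 = 25281 ≡ 202
245^8 ≡ 202^2 = 40804 ≡ 354
245^16 ≡ 354^2 = 125316 ≡ 730
245^32 ≡ 730^2 = 532900 ≡ 578
245^64 ≡ 578^2 = 334084 ≡ 776
245^128 ≡ 776^2 = 602176 ≡ 280
158 = 128 + 16 + 8 + 4 + 2, so 245^158 ≡ 280·730·354·202·159 ≡ 448 (mod 809)
606·448 = 271488 ≡ 473 (mod 809)
536 ≠ 473; the check fails.

fails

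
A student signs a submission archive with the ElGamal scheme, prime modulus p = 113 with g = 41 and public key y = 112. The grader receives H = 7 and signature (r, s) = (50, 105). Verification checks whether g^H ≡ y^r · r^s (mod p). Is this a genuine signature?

Left side g^H mod p:
41^2 = 1681 ≡ 99
41^4 ≡ 99^2 = 9801 ≡ 83
7 = 4 + 2 + 1, so 41^7 ≡ 83·99·41 ≡ 44 (mod 113)
Right side y^r · r^s mod p:
112^2 = 12544 ≡ 1
112^4 ≡ 1^2 = 1
112^8 ≡ 1^2 = 1
112^16 ≡ 1^2 = 1
112^32 ≡ 1^2 = 1
50 = 32 + 16 + 2, so 112^50 ≡ 1·1·1 ≡ 1 (mod 113)
50^2 = 2500 ≡ 14
50^4 ≡ 14^2 = 196 ≡ 83
50^8 ≡ 83^2 = 6889 ≡ 109
50^16 ≡ 109^2 = 11881 ≡ 16
50^32 ≡ 16^2 = 256 ≡ 30
50^64 ≡ 30^2 = 900 ≡ 109
105 = 64 + 32 + 8 + 1, so 50^105 ≡ 109·30·109·50 ≡ 44 (mod 113)
1·44 = 44 ≡ 44 (mod 113)
44 ≡ 44 (mod 113), so the signature is genuine.

genuine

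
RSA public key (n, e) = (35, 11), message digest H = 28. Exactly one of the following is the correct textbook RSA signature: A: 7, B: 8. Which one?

A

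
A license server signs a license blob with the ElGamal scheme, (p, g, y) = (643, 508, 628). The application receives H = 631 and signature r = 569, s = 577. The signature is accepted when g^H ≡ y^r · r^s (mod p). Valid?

Left side g^H mod p:
Squares mod 643: 508^1≡508, 508^2≡221, 508^4≡616, 508^8≡86, 508^16≡323, 508^32≡163, 508^64≡206, 508^128≡641, 508^256≡4, 508^512≡16
631 = 512 + 64 + 32 + 16 + 4 + 2 + 1, so 508^631 ≡ 16·206·163·323·616·221·508 ≡ 501 (mod 643)
Right side y^r · r^s mod p:
Squares mod 643: 628^1≡628, 628^2≡225, 628^4≡471, 628^8≡6, 628^16≡36, 628^32≡10, 628^64≡100, 628^128≡355, 628^256≡640, 628^512≡9
569 = 512 + 32 + 16 + 8 + 1, so 628^569 ≡ 9·10·36·6·628 ≡ 322 (mod 643)
Squares mod 643: 569^1≡569, 569^2≡332, 569^4≡271, 569^8≡139, 569^16≡31, 569^32≡318, 569^64≡173, 569^128≡351, 569^256≡388, 569^512≡82
577 = 512 + 64 + 1, so 569^577 ≡ 82·173·569 ≡ 255 (mod 643)
322·255 = 82110 ≡ 449 (mod 643)
501 ≠ 449, so verification fails.

no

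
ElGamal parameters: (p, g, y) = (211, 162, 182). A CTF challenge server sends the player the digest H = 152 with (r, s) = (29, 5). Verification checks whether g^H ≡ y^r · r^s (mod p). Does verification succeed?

fails

Left side g^H mod p:
162^2 = 26244 ≡ 80
162^4 ≡ 80^2 = 6400 ≡ 70
162^8 ≡ 70^2 = 4900 ≡ 47
162^16 ≡ 47^2 = 2209 ≡ 99
162^32 ≡ 99^2 = 9801 ≡ 95
162^64 ≡ 95^2 = 9025 ≡ 163
162^128 ≡ 163^2 = 26569 ≡ 194
152 = 128 + 16 + 8, so 162^152 ≡ 194·99·47 ≡ 24 (mod 211)
Right side y^r · r^s mod p:
182^2 = 33124 ≡ 208
182^4 ≡ 208^2 = 43264 ≡ 9
182^8 ≡ 9^2 = 81
182^16 ≡ 81^2 = 6561 ≡ 20
29 = 16 + 8 + 4 + 1, so 182^29 ≡ 20·81·9·182 ≡ 24 (mod 211)
29^2 = 841 ≡ 208
29^4 ≡ 208^2 = 43264 ≡ 9
5 = 4 + 1, so 29^5 ≡ 9·29 ≡ 50 (mod 211)
24·50 = 1200 ≡ 145 (mod 211)
24 ≠ 145, so verification fails.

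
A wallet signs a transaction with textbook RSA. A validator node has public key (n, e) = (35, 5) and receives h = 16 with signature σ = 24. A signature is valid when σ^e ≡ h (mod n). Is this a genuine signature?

σ^5 mod 35 = 19
19 ≠ 16, so verification fails.

forged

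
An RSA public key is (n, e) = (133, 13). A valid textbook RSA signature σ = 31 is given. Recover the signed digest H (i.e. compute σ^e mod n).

31

Squares mod 133: σ^1≡31, σ^2≡30, σ^4≡102, σ^8≡30
13 = 8 + 4 + 1, so σ^13 ≡ 30·102·31 ≡ 31 (mod 133)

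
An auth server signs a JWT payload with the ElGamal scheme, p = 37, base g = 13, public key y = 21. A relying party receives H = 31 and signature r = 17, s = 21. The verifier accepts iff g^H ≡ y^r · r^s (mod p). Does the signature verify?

verifies

Left side g^H mod p:
Squares mod 37: 13^1≡13, 13^2≡21, 13^4≡34, 13^8≡9, 13^16≡7
31 = 16 + 8 + 4 + 2 + 1, so 13^31 ≡ 7·9·34·21·13 ≡ 18 (mod 37)
Right side y^r · r^s mod p:
Squares mod 37: 21^1≡21, 21^2≡34, 21^4≡9, 21^8≡7, 21^16≡12
17 = 16 + 1, so 21^17 ≡ 12·21 ≡ 30 (mod 37)
Squares mod 37: 17^1≡17, 17^2≡30, 17^4≡12, 17^8≡33, 17^16≡16
21 = 16 + 4 + 1, so 17^21 ≡ 16·12·17 ≡ 8 (mod 37)
30·8 = 240 ≡ 18 (mod 37)
18 ≡ 18 (mod 37), so the signature is genuine.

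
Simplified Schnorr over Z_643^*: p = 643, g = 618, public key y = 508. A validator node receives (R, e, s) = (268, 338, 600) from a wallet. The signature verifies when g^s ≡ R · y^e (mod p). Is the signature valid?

invalid

g^s mod p:
Squares mod 643: 618^1≡618, 618^2≡625, 618^4≡324, 618^8≡167, 618^16≡240, 618^32≡373, 618^64≡241, 618^128≡211, 618^256≡154, 618^512≡568
600 = 512 + 64 + 16 + 8, so 618^600 ≡ 568·241·240·167 ≡ 238 (mod 643)
R · y^e mod p:
Squares mod 643: 508^1≡508, 508^2≡221, 508^4≡616, 508^8≡86, 508^16≡323, 508^32≡163, 508^64≡206, 508^128≡641, 508^256≡4
338 = 256 + 64 + 16 + 2, so 508^338 ≡ 4·206·323·221 ≡ 524 (mod 643)
268·524 = 140432 ≡ 258 (mod 643)
238 ≠ 258; the check fails.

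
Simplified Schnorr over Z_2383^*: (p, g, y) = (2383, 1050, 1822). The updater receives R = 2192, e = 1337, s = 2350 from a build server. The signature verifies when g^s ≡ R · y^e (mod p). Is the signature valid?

invalid

g^s mod p:
Squares mod 2383: 1050^1≡1050, 1050^2≡1554, 1050^4≡937, 1050^8≡1025, 1050^16≡2105, 1050^32≡1028, 1050^64≡1115, 1050^128≡1682, 1050^256≡503, 1050^512≡411, 1050^1024≡2111, 1050^2048≡111
2350 = 2048 + 256 + 32 + 8 + 4 + 2, so 1050^2350 ≡ 111·503·1028·1025·937·1554 ≡ 1217 (mod 2383)
R · y^e mod p:
Squares mod 2383: 1822^1≡1822, 1822^2≡165, 1822^4≡1012, 1822^8≡1837, 1822^16≡241, 1822^32≡889, 1822^64≡1548, 1822^128≡1389, 1822^256≡1474, 1822^512≡1763, 1822^1024≡737
1337 = 1024 + 256 + 32 + 16 + 8 + 1, so 1822^1337 ≡ 737·1474·889·241·1837·1822 ≡ 1972 (mod 2383)
2192·1972 = 4322624 ≡ 2245 (mod 2383)
1217 ≠ 2245; the check fails.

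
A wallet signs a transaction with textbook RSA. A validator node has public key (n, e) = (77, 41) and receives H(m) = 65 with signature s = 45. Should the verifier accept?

Squares mod 77: s^1≡45, s^2≡23, s^4≡67, s^8≡23, s^16≡67, s^32≡23
41 = 32 + 8 + 1, so s^41 ≡ 23·23·45 ≡ 12 (mod 77)
The recovered value 12 does not match the digest 65.

reject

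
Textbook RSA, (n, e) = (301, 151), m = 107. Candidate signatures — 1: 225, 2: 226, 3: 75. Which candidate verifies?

Candidate 1: Squares mod 301: 225^1≡225, 225^2≡57, 225^4≡239, 225^8≡232, 225^16≡246, 225^32≡15, 225^64≡225, 225^128≡57; 151 = 128 + 16 + 4 + 2 + 1, so 225^151 ≡ 57·246·239·57·225 ≡ 239 (mod 301)
Candidate 2: Squares mod 301: 226^1≡226, 226^2≡207, 226^4≡107, 226^8≡11, 226^16≡121, 226^32≡193, 226^64≡226, 226^128≡207; 151 = 128 + 16 + 4 + 2 + 1, so 226^151 ≡ 207·121·107·207·226 ≡ 107 (mod 301)
  → matches m = 107
Candidate 3: Squares mod 301: 75^1≡75, 75^2≡207, 75^4≡107, 75^8≡11, 75^16≡121, 75^32≡193, 75^64≡226, 75^128≡207; 151 = 128 + 16 + 4 + 2 + 1, so 75^151 ≡ 207·121·107·207·75 ≡ 194 (mod 301)

2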